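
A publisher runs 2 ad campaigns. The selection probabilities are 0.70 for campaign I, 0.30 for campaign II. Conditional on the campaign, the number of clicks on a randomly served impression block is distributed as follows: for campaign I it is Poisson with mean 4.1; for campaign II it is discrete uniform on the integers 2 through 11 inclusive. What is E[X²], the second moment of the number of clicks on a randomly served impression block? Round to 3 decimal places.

29.787

For each component E[X²] = Var + (mean)², giving I: 20.91; II: 50.5.
Overall E[X²] = 0.7·20.91 + 0.3·50.5 = 29.787.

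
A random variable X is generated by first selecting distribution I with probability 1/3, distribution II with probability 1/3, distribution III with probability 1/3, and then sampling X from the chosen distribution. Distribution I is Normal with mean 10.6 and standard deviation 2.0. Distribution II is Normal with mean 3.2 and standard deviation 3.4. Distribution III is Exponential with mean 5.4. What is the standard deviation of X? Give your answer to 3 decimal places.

Per component, I: μ=10.6, E[X²]=116.36; II: μ=3.2, E[X²]=21.8; III: μ=5.4, E[X²]=58.32.
E[X] = 0.333333·10.6 + 0.333333·3.2 + 0.333333·5.4 = 6.4.
E[X²] = 0.333333·116.36 + 0.333333·21.8 + 0.333333·58.32 = 65.4933.
Var(X) = E[X²] − (E[X])² = 65.4933 − 40.96 = 24.5333.
SD(X) = √24.5333 = 4.95311.

4.953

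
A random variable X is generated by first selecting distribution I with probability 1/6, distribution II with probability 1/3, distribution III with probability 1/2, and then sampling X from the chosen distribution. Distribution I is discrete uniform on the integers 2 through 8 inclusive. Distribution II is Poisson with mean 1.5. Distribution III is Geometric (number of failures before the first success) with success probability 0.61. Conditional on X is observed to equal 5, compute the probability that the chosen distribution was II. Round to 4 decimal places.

Likelihoods P(X=5 | ·): I: 0.142857; II: 0.01412; III: 0.00550368.
Posterior ∝ prior × likelihood. Numerator for II: 0.333333·0.01412 = 0.00470665.
Normalizing constant: 0.166667·0.142857 + 0.333333·0.01412 + 0.5·0.00550368 = 0.031268.
P(II | observation) = 0.00470665 / 0.031268 = 0.150526.

0.1505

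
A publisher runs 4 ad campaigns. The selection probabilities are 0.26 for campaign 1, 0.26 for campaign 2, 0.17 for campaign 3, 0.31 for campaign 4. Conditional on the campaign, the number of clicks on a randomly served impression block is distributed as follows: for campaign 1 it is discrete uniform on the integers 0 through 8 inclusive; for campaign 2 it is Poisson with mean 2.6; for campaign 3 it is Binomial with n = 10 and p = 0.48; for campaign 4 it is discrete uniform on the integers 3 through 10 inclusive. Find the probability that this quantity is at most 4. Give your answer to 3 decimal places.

Conditional on each campaign, P(X ≤ 4): 1: 0.555556; 2: 0.877423; 3: 0.427048; 4: 0.25.
By total probability, P(X ≤ 4) = 0.26·0.555556 + 0.26·0.877423 + 0.17·0.427048 + 0.31·0.25 = 0.522673.

0.523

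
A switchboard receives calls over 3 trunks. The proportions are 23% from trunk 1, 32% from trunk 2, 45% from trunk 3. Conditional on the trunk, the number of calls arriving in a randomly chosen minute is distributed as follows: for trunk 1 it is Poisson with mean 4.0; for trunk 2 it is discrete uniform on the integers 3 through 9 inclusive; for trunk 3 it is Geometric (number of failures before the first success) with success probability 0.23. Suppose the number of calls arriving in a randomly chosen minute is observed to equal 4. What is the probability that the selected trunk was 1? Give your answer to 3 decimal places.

0.354

Likelihoods P(X=4 | ·): 1: 0.195367; 2: 0.142857; 3: 0.080852.
Posterior ∝ prior × likelihood. Numerator for 1: 0.23·0.195367 = 0.0449344.
Normalizing constant: 0.23·0.195367 + 0.32·0.142857 + 0.45·0.080852 = 0.127032.
P(1 | observation) = 0.0449344 / 0.127032 = 0.353725.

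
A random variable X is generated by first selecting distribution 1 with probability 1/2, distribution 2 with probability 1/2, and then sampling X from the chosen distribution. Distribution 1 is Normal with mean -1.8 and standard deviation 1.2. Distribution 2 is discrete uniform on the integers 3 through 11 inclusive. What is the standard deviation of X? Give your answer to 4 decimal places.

Per component, 1: μ=-1.8, E[X²]=4.68; 2: μ=7, E[X²]=55.6667.
E[X] = 0.5·-1.8 + 0.5·7 = 2.6.
E[X²] = 0.5·4.68 + 0.5·55.6667 = 30.1733.
Var(X) = E[X²] − (E[X])² = 30.1733 − 6.76 = 23.4133.
SD(X) = √23.4133 = 4.83873.

4.8387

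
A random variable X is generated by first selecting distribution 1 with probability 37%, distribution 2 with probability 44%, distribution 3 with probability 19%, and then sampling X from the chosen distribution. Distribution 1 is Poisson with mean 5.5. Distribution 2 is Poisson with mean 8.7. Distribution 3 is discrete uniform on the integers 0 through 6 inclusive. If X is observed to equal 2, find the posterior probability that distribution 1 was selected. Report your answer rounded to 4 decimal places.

0.4333

Likelihoods P(X=2 | ·): 1: 0.0618124; 2: 0.00630444; 3: 0.142857.
Posterior ∝ prior × likelihood. Numerator for 1: 0.37·0.0618124 = 0.0228706.
Normalizing constant: 0.37·0.0618124 + 0.44·0.00630444 + 0.19·0.142857 = 0.0527874.
P(1 | observation) = 0.0228706 / 0.0527874 = 0.433259.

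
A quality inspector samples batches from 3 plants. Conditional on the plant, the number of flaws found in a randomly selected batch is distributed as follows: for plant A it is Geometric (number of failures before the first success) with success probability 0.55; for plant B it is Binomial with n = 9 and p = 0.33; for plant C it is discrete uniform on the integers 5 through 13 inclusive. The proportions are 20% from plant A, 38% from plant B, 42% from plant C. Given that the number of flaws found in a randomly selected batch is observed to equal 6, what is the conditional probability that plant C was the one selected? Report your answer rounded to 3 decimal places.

0.778

Likelihoods P(X=6 | ·): A: 0.00456707; B: 0.0326278; C: 0.111111.
Posterior ∝ prior × likelihood. Numerator for C: 0.42·0.111111 = 0.0466667.
Normalizing constant: 0.2·0.00456707 + 0.38·0.0326278 + 0.42·0.111111 = 0.0599786.
P(C | observation) = 0.0466667 / 0.0599786 = 0.778055.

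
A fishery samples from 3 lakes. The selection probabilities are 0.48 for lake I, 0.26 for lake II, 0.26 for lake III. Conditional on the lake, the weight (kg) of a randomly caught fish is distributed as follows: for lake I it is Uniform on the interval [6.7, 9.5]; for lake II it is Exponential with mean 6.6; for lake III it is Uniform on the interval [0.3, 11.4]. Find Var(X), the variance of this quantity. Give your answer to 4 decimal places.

Per component, I: μ=8.1, E[X²]=66.2633; II: μ=6.6, E[X²]=87.12; III: μ=5.85, E[X²]=44.49.
E[X] = 0.48·8.1 + 0.26·6.6 + 0.26·5.85 = 7.125.
E[X²] = 0.48·66.2633 + 0.26·87.12 + 0.26·44.49 = 66.025.
Var(X) = E[X²] − (E[X])² = 66.025 − 50.7656 = 15.2594.

15.2594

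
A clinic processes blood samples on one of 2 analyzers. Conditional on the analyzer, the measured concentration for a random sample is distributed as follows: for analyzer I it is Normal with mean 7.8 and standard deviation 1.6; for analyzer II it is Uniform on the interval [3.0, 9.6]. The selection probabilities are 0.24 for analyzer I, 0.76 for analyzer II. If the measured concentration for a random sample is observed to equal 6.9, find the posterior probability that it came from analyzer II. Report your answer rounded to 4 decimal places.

Likelihoods f(6.9 | ·): I: 0.212855; II: 0.151515.
Posterior ∝ prior × likelihood. Numerator for II: 0.76·0.151515 = 0.115152.
Normalizing constant: 0.24·0.212855 + 0.76·0.151515 = 0.166237.
P(II | observation) = 0.115152 / 0.166237 = 0.692696.

0.6927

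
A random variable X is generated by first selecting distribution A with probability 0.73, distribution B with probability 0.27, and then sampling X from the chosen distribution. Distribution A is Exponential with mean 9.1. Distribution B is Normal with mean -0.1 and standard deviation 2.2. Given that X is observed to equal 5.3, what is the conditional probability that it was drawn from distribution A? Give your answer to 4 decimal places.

0.9490

Likelihoods f(5.3 | ·): A: 0.0613787; B: 0.00891703.
Posterior ∝ prior × likelihood. Numerator for A: 0.73·0.0613787 = 0.0448065.
Normalizing constant: 0.73·0.0613787 + 0.27·0.00891703 = 0.0472141.
P(A | observation) = 0.0448065 / 0.0472141 = 0.949007.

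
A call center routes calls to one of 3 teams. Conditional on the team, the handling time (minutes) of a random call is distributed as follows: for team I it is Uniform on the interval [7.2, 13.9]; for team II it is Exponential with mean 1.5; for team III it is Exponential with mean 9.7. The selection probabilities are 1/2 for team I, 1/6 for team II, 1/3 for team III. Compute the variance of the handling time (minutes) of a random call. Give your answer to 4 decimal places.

44.2899

Per component, I: μ=10.55, E[X²]=115.043; II: μ=1.5, E[X²]=4.5; III: μ=9.7, E[X²]=188.18.
E[X] = 0.5·10.55 + 0.166667·1.5 + 0.333333·9.7 = 8.75833.
E[X²] = 0.5·115.043 + 0.166667·4.5 + 0.333333·188.18 = 120.998.
Var(X) = E[X²] − (E[X])² = 120.998 − 76.7084 = 44.2899.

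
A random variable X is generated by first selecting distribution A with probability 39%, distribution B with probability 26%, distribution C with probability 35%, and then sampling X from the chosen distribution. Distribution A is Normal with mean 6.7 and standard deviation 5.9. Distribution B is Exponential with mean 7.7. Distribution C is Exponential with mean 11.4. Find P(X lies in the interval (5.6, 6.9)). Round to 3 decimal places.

Conditional on each component, P(5.6 < X < 6.9): A: 0.0874713; B: 0.0750683; C: 0.0659438.
By total probability, P(5.6 < X < 6.9) = 0.39·0.0874713 + 0.26·0.0750683 + 0.35·0.0659438 = 0.0767119.

0.077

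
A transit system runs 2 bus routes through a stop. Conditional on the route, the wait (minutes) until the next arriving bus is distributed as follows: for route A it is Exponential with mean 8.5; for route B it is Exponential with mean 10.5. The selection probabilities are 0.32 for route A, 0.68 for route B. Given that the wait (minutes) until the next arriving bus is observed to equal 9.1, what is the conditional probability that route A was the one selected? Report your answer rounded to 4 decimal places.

0.3216

Likelihoods f(9.1 | ·): A: 0.0403302; B: 0.0400334.
Posterior ∝ prior × likelihood. Numerator for A: 0.32·0.0403302 = 0.0129057.
Normalizing constant: 0.32·0.0403302 + 0.68·0.0400334 = 0.0401284.
P(A | observation) = 0.0129057 / 0.0401284 = 0.32161.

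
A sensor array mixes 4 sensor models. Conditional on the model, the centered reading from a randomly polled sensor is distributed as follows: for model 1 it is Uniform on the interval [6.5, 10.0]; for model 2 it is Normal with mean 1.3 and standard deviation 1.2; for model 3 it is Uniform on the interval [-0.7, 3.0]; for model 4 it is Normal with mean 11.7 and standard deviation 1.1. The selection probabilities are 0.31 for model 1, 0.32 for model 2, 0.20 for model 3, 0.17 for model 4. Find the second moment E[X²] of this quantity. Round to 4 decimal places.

46.3871

For each component E[X²] = Var + (mean)², giving 1: 69.0833; 2: 3.13; 3: 2.46333; 4: 138.1.
Overall E[X²] = 0.31·69.0833 + 0.32·3.13 + 0.2·2.46333 + 0.17·138.1 = 46.3871.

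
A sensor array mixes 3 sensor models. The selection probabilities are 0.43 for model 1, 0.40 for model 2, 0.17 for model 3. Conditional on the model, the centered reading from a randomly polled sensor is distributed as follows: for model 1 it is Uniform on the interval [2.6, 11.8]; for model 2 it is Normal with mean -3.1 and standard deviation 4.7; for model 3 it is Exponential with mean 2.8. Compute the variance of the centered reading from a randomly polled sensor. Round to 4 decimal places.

35.2315

Per component, 1: μ=7.2, E[X²]=58.8933; 2: μ=-3.1, E[X²]=31.7; 3: μ=2.8, E[X²]=15.68.
E[X] = 0.43·7.2 + 0.4·-3.1 + 0.17·2.8 = 2.332.
E[X²] = 0.43·58.8933 + 0.4·31.7 + 0.17·15.68 = 40.6697.
Var(X) = E[X²] − (E[X])² = 40.6697 − 5.43822 = 35.2315.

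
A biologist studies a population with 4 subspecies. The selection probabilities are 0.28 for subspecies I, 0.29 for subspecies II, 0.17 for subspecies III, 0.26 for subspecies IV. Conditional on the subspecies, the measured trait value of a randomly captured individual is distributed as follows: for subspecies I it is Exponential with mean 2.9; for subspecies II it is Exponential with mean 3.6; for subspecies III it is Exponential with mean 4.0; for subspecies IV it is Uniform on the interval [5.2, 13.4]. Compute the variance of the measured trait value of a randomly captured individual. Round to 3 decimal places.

Per component, I: μ=2.9, E[X²]=16.82; II: μ=3.6, E[X²]=25.92; III: μ=4, E[X²]=32; IV: μ=9.3, E[X²]=92.0933.
E[X] = 0.28·2.9 + 0.29·3.6 + 0.17·4 + 0.26·9.3 = 4.954.
E[X²] = 0.28·16.82 + 0.29·25.92 + 0.17·32 + 0.26·92.0933 = 41.6107.
Var(X) = E[X²] − (E[X])² = 41.6107 − 24.5421 = 17.0686.

17.069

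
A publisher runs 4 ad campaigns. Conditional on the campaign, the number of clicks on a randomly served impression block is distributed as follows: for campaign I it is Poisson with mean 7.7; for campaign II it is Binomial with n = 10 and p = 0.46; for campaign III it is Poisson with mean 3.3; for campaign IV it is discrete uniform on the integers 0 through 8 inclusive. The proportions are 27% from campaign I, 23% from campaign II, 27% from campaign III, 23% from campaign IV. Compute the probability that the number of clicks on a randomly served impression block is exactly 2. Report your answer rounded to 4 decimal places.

0.0992

Conditional on each campaign, P(X = 2): I: 0.0134241; II: 0.0688459; III: 0.200829; IV: 0.111111.
By total probability, P(X = 2) = 0.27·0.0134241 + 0.23·0.0688459 + 0.27·0.200829 + 0.23·0.111111 = 0.0992384.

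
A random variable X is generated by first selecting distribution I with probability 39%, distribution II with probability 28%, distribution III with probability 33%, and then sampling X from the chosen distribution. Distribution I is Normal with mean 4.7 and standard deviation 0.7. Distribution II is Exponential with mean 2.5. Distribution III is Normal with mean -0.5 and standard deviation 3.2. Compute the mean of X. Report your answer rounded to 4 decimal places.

2.3680

Component means — I: 4.7; II: 2.5; III: -0.5.
E[X] = 0.39·4.7 + 0.28·2.5 + 0.33·-0.5 = 2.368.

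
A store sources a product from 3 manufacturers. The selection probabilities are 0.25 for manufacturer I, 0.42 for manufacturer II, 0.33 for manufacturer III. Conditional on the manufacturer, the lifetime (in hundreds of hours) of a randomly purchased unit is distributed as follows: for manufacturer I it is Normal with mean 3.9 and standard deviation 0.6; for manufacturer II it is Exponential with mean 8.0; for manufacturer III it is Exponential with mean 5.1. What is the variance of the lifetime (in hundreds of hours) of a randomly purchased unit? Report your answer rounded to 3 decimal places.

Per component, I: μ=3.9, E[X²]=15.57; II: μ=8, E[X²]=128; III: μ=5.1, E[X²]=52.02.
E[X] = 0.25·3.9 + 0.42·8 + 0.33·5.1 = 6.018.
E[X²] = 0.25·15.57 + 0.42·128 + 0.33·52.02 = 74.8191.
Var(X) = E[X²] − (E[X])² = 74.8191 − 36.2163 = 38.6028.

38.603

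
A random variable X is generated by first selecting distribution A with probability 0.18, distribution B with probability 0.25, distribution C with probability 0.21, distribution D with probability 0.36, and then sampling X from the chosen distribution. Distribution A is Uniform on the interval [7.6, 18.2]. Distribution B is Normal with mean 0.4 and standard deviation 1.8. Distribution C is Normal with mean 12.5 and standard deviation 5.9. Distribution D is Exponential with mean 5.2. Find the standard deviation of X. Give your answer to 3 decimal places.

Per component, A: μ=12.9, E[X²]=175.773; B: μ=0.4, E[X²]=3.4; C: μ=12.5, E[X²]=191.06; D: μ=5.2, E[X²]=54.08.
E[X] = 0.18·12.9 + 0.25·0.4 + 0.21·12.5 + 0.36·5.2 = 6.919.
E[X²] = 0.18·175.773 + 0.25·3.4 + 0.21·191.06 + 0.36·54.08 = 92.0806.
Var(X) = E[X²] − (E[X])² = 92.0806 − 47.8726 = 44.208.
SD(X) = √44.208 = 6.64891.

6.649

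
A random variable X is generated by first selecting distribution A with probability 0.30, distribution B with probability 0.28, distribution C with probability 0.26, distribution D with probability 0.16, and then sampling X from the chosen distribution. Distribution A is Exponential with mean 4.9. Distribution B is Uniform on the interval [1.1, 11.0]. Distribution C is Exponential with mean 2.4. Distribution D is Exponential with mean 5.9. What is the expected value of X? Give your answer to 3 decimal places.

4.732

Component means — A: 4.9; B: 6.05; C: 2.4; D: 5.9.
E[X] = 0.3·4.9 + 0.28·6.05 + 0.26·2.4 + 0.16·5.9 = 4.732.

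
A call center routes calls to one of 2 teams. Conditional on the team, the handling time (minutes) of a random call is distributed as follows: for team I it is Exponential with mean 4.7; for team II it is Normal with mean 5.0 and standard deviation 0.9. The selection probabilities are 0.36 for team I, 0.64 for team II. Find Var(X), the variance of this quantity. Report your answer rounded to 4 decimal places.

8.4915

Per component, I: μ=4.7, E[X²]=44.18; II: μ=5, E[X²]=25.81.
E[X] = 0.36·4.7 + 0.64·5 = 4.892.
E[X²] = 0.36·44.18 + 0.64·25.81 = 32.4232.
Var(X) = E[X²] − (E[X])² = 32.4232 − 23.9317 = 8.49154.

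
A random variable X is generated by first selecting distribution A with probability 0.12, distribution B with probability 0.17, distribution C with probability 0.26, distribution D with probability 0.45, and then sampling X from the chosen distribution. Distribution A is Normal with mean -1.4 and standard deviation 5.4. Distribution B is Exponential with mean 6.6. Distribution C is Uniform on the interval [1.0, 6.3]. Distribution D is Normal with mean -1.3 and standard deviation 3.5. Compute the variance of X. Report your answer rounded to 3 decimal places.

Per component, A: μ=-1.4, E[X²]=31.12; B: μ=6.6, E[X²]=87.12; C: μ=3.65, E[X²]=15.6633; D: μ=-1.3, E[X²]=13.94.
E[X] = 0.12·-1.4 + 0.17·6.6 + 0.26·3.65 + 0.45·-1.3 = 1.318.
E[X²] = 0.12·31.12 + 0.17·87.12 + 0.26·15.6633 + 0.45·13.94 = 28.8903.
Var(X) = E[X²] − (E[X])² = 28.8903 − 1.73712 = 27.1531.

27.153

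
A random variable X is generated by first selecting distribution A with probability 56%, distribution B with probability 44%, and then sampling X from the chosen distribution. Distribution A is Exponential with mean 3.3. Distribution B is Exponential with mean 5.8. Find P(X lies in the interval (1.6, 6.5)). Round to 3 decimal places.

0.457

Conditional on each component, P(1.6 < X < 6.5): A: 0.476291; B: 0.432863.
By total probability, P(1.6 < X < 6.5) = 0.56·0.476291 + 0.44·0.432863 = 0.457183.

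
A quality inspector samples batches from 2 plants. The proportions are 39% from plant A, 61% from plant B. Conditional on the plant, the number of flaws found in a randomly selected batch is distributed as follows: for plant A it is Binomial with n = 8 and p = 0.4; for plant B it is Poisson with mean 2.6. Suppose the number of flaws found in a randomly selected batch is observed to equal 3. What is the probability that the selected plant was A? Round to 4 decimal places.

Likelihoods P(X=3 | ·): A: 0.278692; B: 0.217572.
Posterior ∝ prior × likelihood. Numerator for A: 0.39·0.278692 = 0.10869.
Normalizing constant: 0.39·0.278692 + 0.61·0.217572 = 0.241409.
P(A | observation) = 0.10869 / 0.241409 = 0.450231.

0.4502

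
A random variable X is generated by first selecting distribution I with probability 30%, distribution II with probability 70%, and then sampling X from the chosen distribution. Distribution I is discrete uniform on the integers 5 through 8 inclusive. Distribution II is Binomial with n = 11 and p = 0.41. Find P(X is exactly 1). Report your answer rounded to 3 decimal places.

0.016

Conditional on each component, P(X = 1): I: 0; II: 0.0230514.
By total probability, P(X = 1) = 0.3·0 + 0.7·0.0230514 = 0.016136.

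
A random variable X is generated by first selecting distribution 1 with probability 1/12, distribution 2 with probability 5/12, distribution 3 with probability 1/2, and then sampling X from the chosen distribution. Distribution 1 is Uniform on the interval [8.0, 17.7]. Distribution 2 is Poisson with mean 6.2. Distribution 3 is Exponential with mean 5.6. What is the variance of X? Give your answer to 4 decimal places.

Per component, 1: μ=12.85, E[X²]=172.963; 2: μ=6.2, E[X²]=44.64; 3: μ=5.6, E[X²]=62.72.
E[X] = 0.0833333·12.85 + 0.416667·6.2 + 0.5·5.6 = 6.45417.
E[X²] = 0.0833333·172.963 + 0.416667·44.64 + 0.5·62.72 = 64.3736.
Var(X) = E[X²] − (E[X])² = 64.3736 − 41.6563 = 22.7173.

22.7173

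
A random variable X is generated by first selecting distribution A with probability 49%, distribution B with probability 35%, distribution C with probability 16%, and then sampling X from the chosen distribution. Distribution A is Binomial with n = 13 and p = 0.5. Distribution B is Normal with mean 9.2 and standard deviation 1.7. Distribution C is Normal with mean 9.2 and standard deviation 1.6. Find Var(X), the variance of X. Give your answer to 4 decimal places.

4.8354

Per component, A: μ=6.5, E[X²]=45.5; B: μ=9.2, E[X²]=87.53; C: μ=9.2, E[X²]=87.2.
E[X] = 0.49·6.5 + 0.35·9.2 + 0.16·9.2 = 7.877.
E[X²] = 0.49·45.5 + 0.35·87.53 + 0.16·87.2 = 66.8825.
Var(X) = E[X²] − (E[X])² = 66.8825 − 62.0471 = 4.83537.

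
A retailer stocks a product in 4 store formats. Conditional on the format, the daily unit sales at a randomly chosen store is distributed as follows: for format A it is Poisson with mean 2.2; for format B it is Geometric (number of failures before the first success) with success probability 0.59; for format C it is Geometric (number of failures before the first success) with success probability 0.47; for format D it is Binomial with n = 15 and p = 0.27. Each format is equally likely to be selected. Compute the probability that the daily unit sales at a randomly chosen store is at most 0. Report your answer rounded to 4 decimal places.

Conditional on each format, P(X ≤ 0): A: 0.110803; B: 0.59; C: 0.47; D: 0.00890929.
By total probability, P(X ≤ 0) = 0.25·0.110803 + 0.25·0.59 + 0.25·0.47 + 0.25·0.00890929 = 0.294928.

0.2949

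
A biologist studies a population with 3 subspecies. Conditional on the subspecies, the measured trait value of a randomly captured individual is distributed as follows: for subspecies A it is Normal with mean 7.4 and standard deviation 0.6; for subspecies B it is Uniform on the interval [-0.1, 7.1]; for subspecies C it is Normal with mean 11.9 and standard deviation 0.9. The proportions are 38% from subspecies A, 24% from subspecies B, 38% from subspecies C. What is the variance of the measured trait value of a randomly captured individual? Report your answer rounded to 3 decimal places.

Per component, A: μ=7.4, E[X²]=55.12; B: μ=3.5, E[X²]=16.57; C: μ=11.9, E[X²]=142.42.
E[X] = 0.38·7.4 + 0.24·3.5 + 0.38·11.9 = 8.174.
E[X²] = 0.38·55.12 + 0.24·16.57 + 0.38·142.42 = 79.042.
Var(X) = E[X²] − (E[X])² = 79.042 − 66.8143 = 12.2277.

12.228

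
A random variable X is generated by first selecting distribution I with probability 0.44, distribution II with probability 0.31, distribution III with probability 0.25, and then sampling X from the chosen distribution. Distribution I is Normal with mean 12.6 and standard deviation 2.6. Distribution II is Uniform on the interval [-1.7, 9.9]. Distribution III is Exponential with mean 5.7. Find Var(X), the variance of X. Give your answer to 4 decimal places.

Per component, I: μ=12.6, E[X²]=165.52; II: μ=4.1, E[X²]=28.0233; III: μ=5.7, E[X²]=64.98.
E[X] = 0.44·12.6 + 0.31·4.1 + 0.25·5.7 = 8.24.
E[X²] = 0.44·165.52 + 0.31·28.0233 + 0.25·64.98 = 97.761.
Var(X) = E[X²] − (E[X])² = 97.761 − 67.8976 = 29.8634.

29.8634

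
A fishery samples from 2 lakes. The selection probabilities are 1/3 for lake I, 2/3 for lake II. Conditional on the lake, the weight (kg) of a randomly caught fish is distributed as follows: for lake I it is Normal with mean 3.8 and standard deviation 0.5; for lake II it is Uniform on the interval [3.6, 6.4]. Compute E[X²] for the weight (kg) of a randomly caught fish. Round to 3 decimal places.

For each component E[X²] = Var + (mean)², giving I: 14.69; II: 25.6533.
Overall E[X²] = 0.333333·14.69 + 0.666667·25.6533 = 21.9989.

21.999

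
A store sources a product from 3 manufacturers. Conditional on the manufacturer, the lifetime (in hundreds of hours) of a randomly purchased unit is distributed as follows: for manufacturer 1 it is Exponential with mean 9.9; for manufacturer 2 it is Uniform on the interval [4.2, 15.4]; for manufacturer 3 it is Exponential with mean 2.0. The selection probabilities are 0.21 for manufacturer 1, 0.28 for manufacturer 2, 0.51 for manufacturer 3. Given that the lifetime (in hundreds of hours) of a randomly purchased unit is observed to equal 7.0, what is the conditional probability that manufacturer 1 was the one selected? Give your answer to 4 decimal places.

Likelihoods f(7.0 | ·): 1: 0.0498067; 2: 0.0892857; 3: 0.0150987.
Posterior ∝ prior × likelihood. Numerator for 1: 0.21·0.0498067 = 0.0104594.
Normalizing constant: 0.21·0.0498067 + 0.28·0.0892857 + 0.51·0.0150987 = 0.0431597.
P(1 | observation) = 0.0104594 / 0.0431597 = 0.242342.

0.2423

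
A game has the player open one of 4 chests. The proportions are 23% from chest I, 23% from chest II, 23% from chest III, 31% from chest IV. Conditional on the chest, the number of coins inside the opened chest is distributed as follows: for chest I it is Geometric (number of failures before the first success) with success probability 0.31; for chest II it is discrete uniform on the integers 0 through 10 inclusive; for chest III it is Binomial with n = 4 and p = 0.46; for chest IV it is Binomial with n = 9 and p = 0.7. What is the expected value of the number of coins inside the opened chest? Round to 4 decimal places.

Component means — I: 2.22581; II: 5; III: 1.84; IV: 6.3.
E[X] = 0.23·2.22581 + 0.23·5 + 0.23·1.84 + 0.31·6.3 = 4.03814.

4.0381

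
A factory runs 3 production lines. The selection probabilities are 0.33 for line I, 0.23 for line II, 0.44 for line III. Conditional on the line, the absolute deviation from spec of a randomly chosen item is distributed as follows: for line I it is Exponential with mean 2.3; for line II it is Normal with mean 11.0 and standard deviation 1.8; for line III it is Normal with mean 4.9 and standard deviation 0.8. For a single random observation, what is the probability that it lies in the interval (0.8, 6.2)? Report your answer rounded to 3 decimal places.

0.629

Conditional on each line, P(0.8 < X < 6.2): I: 0.638723; II: 0.00383037; III: 0.947919.
By total probability, P(0.8 < X < 6.2) = 0.33·0.638723 + 0.23·0.00383037 + 0.44·0.947919 = 0.628744.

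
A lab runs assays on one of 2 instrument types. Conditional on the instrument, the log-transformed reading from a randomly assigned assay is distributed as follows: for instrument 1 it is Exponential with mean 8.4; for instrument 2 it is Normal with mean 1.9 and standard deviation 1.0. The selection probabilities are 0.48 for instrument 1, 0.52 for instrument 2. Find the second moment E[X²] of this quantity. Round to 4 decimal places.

For each component E[X²] = Var + (mean)², giving 1: 141.12; 2: 4.61.
Overall E[X²] = 0.48·141.12 + 0.52·4.61 = 70.1348.

70.1348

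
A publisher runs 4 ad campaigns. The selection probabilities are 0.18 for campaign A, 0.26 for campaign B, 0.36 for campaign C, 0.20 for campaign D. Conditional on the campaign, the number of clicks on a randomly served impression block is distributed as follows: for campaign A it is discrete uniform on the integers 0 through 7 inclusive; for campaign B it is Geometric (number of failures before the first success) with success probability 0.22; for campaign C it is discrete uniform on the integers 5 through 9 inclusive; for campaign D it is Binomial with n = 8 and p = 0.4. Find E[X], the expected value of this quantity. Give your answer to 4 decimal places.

Component means — A: 3.5; B: 3.54545; C: 7; D: 3.2.
E[X] = 0.18·3.5 + 0.26·3.54545 + 0.36·7 + 0.2·3.2 = 4.71182.

4.7118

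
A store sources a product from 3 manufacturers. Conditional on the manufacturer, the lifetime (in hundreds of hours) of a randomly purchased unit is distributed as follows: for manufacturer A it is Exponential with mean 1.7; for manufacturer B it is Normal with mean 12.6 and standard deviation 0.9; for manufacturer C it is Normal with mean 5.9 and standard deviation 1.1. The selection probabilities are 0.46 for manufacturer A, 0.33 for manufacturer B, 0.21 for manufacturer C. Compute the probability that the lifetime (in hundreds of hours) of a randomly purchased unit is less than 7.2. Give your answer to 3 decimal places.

0.638

Conditional on each manufacturer, P(X < 7.2): A: 0.985524; B: 9.86588e-10; C: 0.881361.
By total probability, P(X < 7.2) = 0.46·0.985524 + 0.33·9.86588e-10 + 0.21·0.881361 = 0.638427.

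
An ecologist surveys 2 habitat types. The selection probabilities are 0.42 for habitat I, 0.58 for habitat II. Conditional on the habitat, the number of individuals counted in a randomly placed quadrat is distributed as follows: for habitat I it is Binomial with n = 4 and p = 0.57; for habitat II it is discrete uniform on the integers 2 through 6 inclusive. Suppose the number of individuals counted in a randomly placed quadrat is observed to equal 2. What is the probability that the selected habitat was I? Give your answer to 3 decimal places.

0.566

Likelihoods P(X=2 | ·): I: 0.360444; II: 0.2.
Posterior ∝ prior × likelihood. Numerator for I: 0.42·0.360444 = 0.151387.
Normalizing constant: 0.42·0.360444 + 0.58·0.2 = 0.267387.
P(I | observation) = 0.151387 / 0.267387 = 0.566171.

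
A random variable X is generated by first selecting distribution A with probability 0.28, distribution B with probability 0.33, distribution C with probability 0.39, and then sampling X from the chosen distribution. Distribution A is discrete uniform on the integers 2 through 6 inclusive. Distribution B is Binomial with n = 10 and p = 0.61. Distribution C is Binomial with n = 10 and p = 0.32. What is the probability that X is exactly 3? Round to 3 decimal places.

Conditional on each component, P(X = 3): A: 0.2; B: 0.0373786; C: 0.264359.
By total probability, P(X = 3) = 0.28·0.2 + 0.33·0.0373786 + 0.39·0.264359 = 0.171435.

0.171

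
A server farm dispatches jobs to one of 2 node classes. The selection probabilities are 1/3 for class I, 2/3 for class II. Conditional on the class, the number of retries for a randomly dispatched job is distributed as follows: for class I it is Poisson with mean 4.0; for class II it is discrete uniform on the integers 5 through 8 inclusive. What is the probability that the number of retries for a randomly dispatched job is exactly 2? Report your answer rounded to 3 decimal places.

0.049

Conditional on each class, P(X = 2): I: 0.146525; II: 0.
By total probability, P(X = 2) = 0.333333·0.146525 + 0.666667·0 = 0.0488417.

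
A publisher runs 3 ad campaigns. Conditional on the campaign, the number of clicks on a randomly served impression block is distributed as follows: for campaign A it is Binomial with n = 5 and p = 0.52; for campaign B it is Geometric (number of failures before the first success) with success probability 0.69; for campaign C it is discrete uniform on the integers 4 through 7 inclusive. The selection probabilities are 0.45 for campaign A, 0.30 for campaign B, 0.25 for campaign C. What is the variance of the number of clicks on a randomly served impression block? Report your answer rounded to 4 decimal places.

Per component, A: μ=2.6, E[X²]=8.008; B: μ=0.449275, E[X²]=0.852972; C: μ=5.5, E[X²]=31.5.
E[X] = 0.45·2.6 + 0.3·0.449275 + 0.25·5.5 = 2.67978.
E[X²] = 0.45·8.008 + 0.3·0.852972 + 0.25·31.5 = 11.7345.
Var(X) = E[X²] − (E[X])² = 11.7345 − 7.18123 = 4.55326.

4.5533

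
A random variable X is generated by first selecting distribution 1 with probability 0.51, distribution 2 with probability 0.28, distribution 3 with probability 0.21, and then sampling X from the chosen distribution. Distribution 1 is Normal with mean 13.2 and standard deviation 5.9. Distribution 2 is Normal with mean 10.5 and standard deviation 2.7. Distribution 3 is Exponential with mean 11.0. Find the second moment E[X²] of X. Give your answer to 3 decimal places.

190.347

For each component E[X²] = Var + (mean)², giving 1: 209.05; 2: 117.54; 3: 242.
Overall E[X²] = 0.51·209.05 + 0.28·117.54 + 0.21·242 = 190.347.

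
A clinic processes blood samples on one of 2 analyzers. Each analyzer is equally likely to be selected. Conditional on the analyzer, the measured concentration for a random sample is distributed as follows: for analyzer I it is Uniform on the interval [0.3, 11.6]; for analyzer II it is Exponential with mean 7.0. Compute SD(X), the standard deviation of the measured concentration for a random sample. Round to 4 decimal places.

5.4860

Per component, I: μ=5.95, E[X²]=46.0433; II: μ=7, E[X²]=98.
E[X] = 0.5·5.95 + 0.5·7 = 6.475.
E[X²] = 0.5·46.0433 + 0.5·98 = 72.0217.
Var(X) = E[X²] − (E[X])² = 72.0217 − 41.9256 = 30.096.
SD(X) = √30.096 = 5.48599.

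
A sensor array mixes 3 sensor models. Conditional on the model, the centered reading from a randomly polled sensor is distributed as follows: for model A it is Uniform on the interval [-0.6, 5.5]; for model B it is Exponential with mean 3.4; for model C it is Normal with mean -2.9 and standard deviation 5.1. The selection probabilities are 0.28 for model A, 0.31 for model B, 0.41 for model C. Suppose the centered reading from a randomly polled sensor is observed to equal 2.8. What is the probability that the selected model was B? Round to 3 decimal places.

Likelihoods f(2.8 | ·): A: 0.163934; B: 0.129082; C: 0.0418884.
Posterior ∝ prior × likelihood. Numerator for B: 0.31·0.129082 = 0.0400155.
Normalizing constant: 0.28·0.163934 + 0.31·0.129082 + 0.41·0.0418884 = 0.103091.
P(B | observation) = 0.0400155 / 0.103091 = 0.388156.

0.388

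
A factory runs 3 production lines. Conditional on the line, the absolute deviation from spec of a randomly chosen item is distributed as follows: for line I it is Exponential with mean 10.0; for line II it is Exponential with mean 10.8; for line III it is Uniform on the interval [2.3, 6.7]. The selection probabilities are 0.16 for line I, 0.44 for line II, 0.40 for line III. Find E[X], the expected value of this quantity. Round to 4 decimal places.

8.1520

Component means — I: 10; II: 10.8; III: 4.5.
E[X] = 0.16·10 + 0.44·10.8 + 0.4·4.5 = 8.152.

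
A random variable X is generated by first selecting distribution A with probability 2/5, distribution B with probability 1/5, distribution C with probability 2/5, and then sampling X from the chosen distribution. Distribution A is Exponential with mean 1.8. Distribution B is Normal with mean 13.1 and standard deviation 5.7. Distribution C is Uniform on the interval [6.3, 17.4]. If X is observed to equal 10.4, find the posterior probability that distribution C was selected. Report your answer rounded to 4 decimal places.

Likelihoods f(10.4 | ·): A: 0.00171977; B: 0.0625623; C: 0.0900901.
Posterior ∝ prior × likelihood. Numerator for C: 0.4·0.0900901 = 0.036036.
Normalizing constant: 0.4·0.00171977 + 0.2·0.0625623 + 0.4·0.0900901 = 0.0492364.
P(C | observation) = 0.036036 / 0.0492364 = 0.731898.

0.7319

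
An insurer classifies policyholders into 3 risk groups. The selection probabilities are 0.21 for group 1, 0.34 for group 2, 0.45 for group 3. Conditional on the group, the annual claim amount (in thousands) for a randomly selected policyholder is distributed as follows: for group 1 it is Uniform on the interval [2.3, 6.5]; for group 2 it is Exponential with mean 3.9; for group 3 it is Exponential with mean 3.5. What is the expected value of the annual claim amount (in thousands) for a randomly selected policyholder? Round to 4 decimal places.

3.8250

Component means — 1: 4.4; 2: 3.9; 3: 3.5.
E[X] = 0.21·4.4 + 0.34·3.9 + 0.45·3.5 = 3.825.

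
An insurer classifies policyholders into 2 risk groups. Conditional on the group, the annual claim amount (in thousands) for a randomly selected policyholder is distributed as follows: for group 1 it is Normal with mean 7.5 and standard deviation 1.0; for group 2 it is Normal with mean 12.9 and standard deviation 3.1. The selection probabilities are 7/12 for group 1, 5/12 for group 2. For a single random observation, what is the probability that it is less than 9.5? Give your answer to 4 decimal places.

0.6269

Conditional on each group, P(X < 9.5): 1: 0.97725; 2: 0.13637.
By total probability, P(X < 9.5) = 0.583333·0.97725 + 0.416667·0.13637 = 0.626883.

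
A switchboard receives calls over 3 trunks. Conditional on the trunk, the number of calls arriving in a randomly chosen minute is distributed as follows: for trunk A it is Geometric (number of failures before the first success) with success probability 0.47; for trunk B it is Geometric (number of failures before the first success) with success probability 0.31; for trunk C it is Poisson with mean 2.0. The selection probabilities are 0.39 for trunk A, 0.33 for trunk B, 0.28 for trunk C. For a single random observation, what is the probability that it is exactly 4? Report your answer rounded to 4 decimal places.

0.0629

Conditional on each trunk, P(X = 4): A: 0.0370853; B: 0.0702681; C: 0.0902235.
By total probability, P(X = 4) = 0.39·0.0370853 + 0.33·0.0702681 + 0.28·0.0902235 = 0.0629143.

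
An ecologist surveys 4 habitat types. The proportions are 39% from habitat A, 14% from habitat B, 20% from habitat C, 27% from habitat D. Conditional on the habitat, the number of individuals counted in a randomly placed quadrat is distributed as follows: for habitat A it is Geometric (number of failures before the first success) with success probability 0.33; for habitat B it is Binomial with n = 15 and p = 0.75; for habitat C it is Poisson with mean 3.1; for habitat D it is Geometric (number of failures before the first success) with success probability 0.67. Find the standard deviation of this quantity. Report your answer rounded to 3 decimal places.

Per component, A: μ=2.0303, E[X²]=10.2746; B: μ=11.25, E[X²]=129.375; C: μ=3.1, E[X²]=12.71; D: μ=0.492537, E[X²]=0.977723.
E[X] = 0.39·2.0303 + 0.14·11.25 + 0.2·3.1 + 0.27·0.492537 = 3.1198.
E[X²] = 0.39·10.2746 + 0.14·129.375 + 0.2·12.71 + 0.27·0.977723 = 24.9256.
Var(X) = E[X²] − (E[X])² = 24.9256 − 9.73317 = 15.1924.
SD(X) = √15.1924 = 3.89774.

3.898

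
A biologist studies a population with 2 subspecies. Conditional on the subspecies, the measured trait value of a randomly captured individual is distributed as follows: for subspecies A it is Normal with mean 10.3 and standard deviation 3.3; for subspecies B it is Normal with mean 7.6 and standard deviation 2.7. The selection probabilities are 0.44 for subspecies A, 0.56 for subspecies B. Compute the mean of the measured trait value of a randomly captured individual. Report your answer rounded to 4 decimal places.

8.7880

Component means — A: 10.3; B: 7.6.
E[X] = 0.44·10.3 + 0.56·7.6 = 8.788.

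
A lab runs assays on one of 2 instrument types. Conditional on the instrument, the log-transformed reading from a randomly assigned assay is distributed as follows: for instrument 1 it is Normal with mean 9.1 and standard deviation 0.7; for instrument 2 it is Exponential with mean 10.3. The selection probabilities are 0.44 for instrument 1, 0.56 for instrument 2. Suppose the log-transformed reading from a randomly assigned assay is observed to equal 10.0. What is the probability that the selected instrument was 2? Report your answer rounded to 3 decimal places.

0.158

Likelihoods f(10.0 | ·): 1: 0.249376; 2: 0.036772.
Posterior ∝ prior × likelihood. Numerator for 2: 0.56·0.036772 = 0.0205923.
Normalizing constant: 0.44·0.249376 + 0.56·0.036772 = 0.130318.
P(2 | observation) = 0.0205923 / 0.130318 = 0.158016.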